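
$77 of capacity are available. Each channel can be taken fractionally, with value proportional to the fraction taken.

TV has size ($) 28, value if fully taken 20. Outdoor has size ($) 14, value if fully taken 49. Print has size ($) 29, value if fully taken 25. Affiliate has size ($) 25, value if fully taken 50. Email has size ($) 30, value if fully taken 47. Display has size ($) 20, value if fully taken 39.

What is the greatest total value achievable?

166.2

Sort by value density: Outdoor 49/14≈3.5, Affiliate 50/25≈2, Display 39/20≈1.95, Email 47/30≈1.57, Print 25/29≈0.862, TV 20/28≈0.714.
Take all of Outdoor (14 $, value 49) ; 63 $ left.
Affiliate: take in full, 25 $ for value 50 ; 38 left.
Take all of Display (20 $, value 39) ; 18 $ left.
18 $ left: a 18/30 share of Email gives 47×18/30 = 28.2.
Total value = 166.2.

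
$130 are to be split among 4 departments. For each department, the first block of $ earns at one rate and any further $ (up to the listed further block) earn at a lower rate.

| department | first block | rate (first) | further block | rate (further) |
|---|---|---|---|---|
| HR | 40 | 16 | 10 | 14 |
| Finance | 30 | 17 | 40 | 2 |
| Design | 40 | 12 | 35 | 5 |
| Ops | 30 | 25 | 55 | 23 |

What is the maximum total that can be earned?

2765

Treat each block as its own option and order by rate: Ops/T1 25 > Ops/T2 23 > Finance/T1 17 > HR/T1 16 > HR/T2 14 > Design/T1 12 > Design/T2 5 > Finance/T2 2.
Ops/T1 (25): +30 → 100 left.
Ops T2 at 23: fill all 55 → 45 left.
Finance T1 at 17: fill all 30 → 15 left.
HR T1 at 16: only 15 left, fill 15.
Total = 25×30 + 23×55 + 17×30 + 16×15 = 2765.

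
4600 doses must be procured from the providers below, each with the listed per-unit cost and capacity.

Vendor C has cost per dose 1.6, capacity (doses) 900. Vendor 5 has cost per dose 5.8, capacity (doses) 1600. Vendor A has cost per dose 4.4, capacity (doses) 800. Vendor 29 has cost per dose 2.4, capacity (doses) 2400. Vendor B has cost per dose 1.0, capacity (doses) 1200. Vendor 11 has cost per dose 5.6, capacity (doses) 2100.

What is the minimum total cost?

Use providers in increasing cost order.
Take 1200 from Vendor B at 1.0 — need 3400 more.
Vendor C (1.6): use full 900 — 2500 doses to go.
Vendor 29 (2.4): use full 2400 — 100 doses to go.
Vendor A at 4.4: take 100 of its 800 — requirement met.
Vendor 11, Vendor 5: unused.
Cost = 1200×1.0 + 900×1.6 + 2400×2.4 + 100×4.4 = 8840.

8840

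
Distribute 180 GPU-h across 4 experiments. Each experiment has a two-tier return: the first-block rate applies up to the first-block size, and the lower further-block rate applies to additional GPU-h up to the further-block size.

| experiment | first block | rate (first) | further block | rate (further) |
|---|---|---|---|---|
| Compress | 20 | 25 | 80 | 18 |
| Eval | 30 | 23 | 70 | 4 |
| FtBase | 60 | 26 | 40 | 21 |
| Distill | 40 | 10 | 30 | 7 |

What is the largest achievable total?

Treat each block as its own option and order by rate: FtBase/tier1 26 > Compress/tier1 25 > Eval/tier1 23 > FtBase/tier2 21 > Compress/tier2 18 > Distill/tier1 10 > Distill/tier2 7 > Eval/tier2 4.
FtBase tier1 at 26: fill all 60 ; 120 left.
Fill Compress tier1 block (20 at 25) ; 100 left.
Eval/tier1 (23): +30 ; 70 left.
FtBase tier2 at 21: fill all 40 ; 30 left.
Compress tier2 at 18: only 30 left, fill 30.
Total = 26×60 + 25×20 + 23×30 + 21×40 + 18×30 = 4130.

4130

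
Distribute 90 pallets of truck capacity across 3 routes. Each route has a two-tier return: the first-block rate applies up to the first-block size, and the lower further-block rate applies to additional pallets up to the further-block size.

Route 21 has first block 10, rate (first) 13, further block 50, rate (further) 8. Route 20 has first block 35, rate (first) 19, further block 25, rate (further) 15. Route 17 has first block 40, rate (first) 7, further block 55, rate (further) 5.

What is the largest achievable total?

1330

Treat each block as its own option and order by rate: Route 20/tier1 19 > Route 20/tier2 15 > Route 21/tier1 13 > Route 21/tier2 8 > Route 17/tier1 7 > Route 17/tier2 5.
Fill Route 20 tier1 block (35 at 19) ; 55 left.
Fill Route 20 tier2 block (25 at 15) ; 30 left.
Fill Route 21 tier1 block (10 at 13) ; 20 left.
Route 21/tier2: +20 of 50 at 8; pool empty.
Total = 19×35 + 15×25 + 13×10 + 8×20 = 1330.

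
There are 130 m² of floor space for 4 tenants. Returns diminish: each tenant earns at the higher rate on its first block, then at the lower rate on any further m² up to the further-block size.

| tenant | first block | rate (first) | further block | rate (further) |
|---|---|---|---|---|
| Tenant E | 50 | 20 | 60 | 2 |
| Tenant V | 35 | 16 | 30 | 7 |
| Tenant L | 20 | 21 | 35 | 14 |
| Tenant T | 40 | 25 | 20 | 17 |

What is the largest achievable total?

2760

Rank every tier by rate: Tenant T/first 25 > Tenant L/first 21 > Tenant E/first 20 > Tenant T/second 17 > Tenant V/first 16 > Tenant L/second 14 > Tenant V/second 7 > Tenant E/second 2.
Tenant T first at 25: fill all 40 — 90 left.
Fill Tenant L first block (20 at 21) — 70 left.
Tenant E first at 20: fill all 50 — 20 left.
Tenant T/second (17): +20 — 0 left.
Total = 25×40 + 21×20 + 20×50 + 17×20 = 2760.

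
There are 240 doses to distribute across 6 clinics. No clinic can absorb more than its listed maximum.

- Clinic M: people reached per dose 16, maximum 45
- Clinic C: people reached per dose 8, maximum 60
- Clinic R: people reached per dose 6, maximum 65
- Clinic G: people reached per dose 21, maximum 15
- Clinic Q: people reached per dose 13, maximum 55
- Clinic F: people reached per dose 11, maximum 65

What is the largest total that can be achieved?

Rank by people reached per dose: Clinic G 21 > Clinic M 16 > Clinic Q 13 > Clinic F 11 > Clinic C 8 > Clinic R 6.
Give Clinic G 15 to hit its cap of 15 ; 225 left.
Clinic M takes 45 to reach its cap of 45 ; 180 left.
Clinic Q: +55 to 55 (cap) ; 125 left.
Clinic F takes 65 to reach its cap of 65 ; 60 left.
Clinic C: +60 to 60 (cap) ; 0 left.
Total = 16×45 + 8×60 + 21×15 + 13×55 + 11×65 = 2945.

2945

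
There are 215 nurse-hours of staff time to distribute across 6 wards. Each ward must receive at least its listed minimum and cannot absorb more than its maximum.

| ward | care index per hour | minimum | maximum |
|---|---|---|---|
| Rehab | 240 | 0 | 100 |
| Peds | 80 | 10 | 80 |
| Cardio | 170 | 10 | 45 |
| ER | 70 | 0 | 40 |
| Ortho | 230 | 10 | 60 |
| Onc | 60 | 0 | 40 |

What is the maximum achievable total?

46250

Meeting every minimum uses 0+10+10+0+10+0 = 30 nurse-hours, leaving 185.
Rank by care index per hour: Rehab 240 > Ortho 230 > Cardio 170 > Peds 80 > ER 70 > Onc 60.
Rehab: +100 to 100 (cap) ; 85 left.
Give Ortho 50 more to hit its cap of 60 ; 35 left.
Cardio: +35 to 45 (cap) ; 0 left.
Total = 240×100 + 80×10 + 170×45 + 230×60 = 46250.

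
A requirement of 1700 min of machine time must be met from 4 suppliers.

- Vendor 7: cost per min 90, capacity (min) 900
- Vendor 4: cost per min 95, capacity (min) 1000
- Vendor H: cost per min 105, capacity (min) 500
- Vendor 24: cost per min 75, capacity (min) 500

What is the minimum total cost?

Cheapest first:
Vendor 24 at 75: take all 500 min ; 1200 still needed.
Take 900 from Vendor 7 at 90 ; need 300 more.
Vendor 4 at 95: take 300 of its 1000 ; requirement met.
Vendor H: unused.
Cost = 500×75 + 900×90 + 300×95 = 147000.

147000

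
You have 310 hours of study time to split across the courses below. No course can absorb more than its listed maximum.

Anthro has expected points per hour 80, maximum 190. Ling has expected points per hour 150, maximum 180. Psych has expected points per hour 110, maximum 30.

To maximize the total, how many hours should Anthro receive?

Highest expected points per hour first: Ling 150 > Psych 110 > Anthro 80.
Ling takes 180 to reach its cap of 180 → 130 left.
Psych: +30 to 30 (cap) → 100 left.
Anthro has room for 190 but only 100 remain, so it gets 100.

100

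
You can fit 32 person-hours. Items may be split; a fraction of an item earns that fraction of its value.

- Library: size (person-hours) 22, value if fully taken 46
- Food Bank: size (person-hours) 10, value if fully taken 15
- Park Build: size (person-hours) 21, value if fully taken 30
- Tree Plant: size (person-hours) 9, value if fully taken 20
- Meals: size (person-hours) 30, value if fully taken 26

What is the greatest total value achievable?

Rank by value-to-size ratio: Tree Plant 20/9≈2.22, Library 46/22≈2.09, Food Bank 15/10≈1.5, Park Build 30/21≈1.43, Meals 26/30≈0.867.
All 9 person-hours of Tree Plant fit (value 20) → 23 remain.
Take all of Library (22 person-hours, value 46) → 1 person-hours left.
Only 1 person-hours remain; take 1/10 of Food Bank for value 15×1/10 = 1.5.
Total value = 67.5.

67.5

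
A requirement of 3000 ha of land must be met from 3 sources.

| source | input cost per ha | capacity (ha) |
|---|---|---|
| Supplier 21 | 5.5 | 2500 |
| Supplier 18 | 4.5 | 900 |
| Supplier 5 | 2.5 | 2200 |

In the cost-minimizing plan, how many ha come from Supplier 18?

800

Fill from the cheapest source first.
Supplier 5 (2.5): use full 2200 — 800 ha to go.
Supplier 18 (4.5): take the remaining 800 — done.
Supplier 21: unused.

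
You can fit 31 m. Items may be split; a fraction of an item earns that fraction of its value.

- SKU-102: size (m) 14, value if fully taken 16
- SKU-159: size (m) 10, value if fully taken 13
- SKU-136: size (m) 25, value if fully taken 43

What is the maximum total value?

50.8

Rank by value-to-size ratio: SKU-136 43/25≈1.72, SKU-159 13/10≈1.3, SKU-102 16/14≈1.14.
Take all of SKU-136 (25 m, value 43) — 6 m left.
Fill the last 6 m with part of SKU-159: 6/10 of it earns 7.8.
Total value = 50.8.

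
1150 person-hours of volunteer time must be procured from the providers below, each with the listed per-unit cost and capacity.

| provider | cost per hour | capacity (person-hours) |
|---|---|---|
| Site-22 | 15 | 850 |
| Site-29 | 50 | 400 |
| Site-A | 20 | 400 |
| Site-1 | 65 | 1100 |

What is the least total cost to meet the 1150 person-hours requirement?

Fill from the cheapest provider first.
Site-22 (15): use full 850 — 300 person-hours to go.
Site-A (20): take the remaining 300 — done.
Site-29, Site-1: unused.
Cost = 850×15 + 300×20 = 18750.

18750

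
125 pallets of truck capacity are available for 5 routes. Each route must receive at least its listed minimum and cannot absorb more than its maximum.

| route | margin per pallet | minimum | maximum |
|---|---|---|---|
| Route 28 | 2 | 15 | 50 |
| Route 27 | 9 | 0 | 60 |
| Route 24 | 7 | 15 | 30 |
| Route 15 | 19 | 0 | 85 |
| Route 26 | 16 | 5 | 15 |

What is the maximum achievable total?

1910

Meeting every minimum uses 15+0+15+0+5 = 35 pallets, leaving 90.
Order the routes by margin per pallet: Route 15 19 > Route 26 16 > Route 27 9 > Route 24 7 > Route 28 2.
Route 15 takes 85 more to reach its cap of 85 → 5 left.
Route 26: +5 (room for 10) → 10. Pool exhausted.
Total = 2×15 + 7×15 + 19×85 + 16×10 = 1910.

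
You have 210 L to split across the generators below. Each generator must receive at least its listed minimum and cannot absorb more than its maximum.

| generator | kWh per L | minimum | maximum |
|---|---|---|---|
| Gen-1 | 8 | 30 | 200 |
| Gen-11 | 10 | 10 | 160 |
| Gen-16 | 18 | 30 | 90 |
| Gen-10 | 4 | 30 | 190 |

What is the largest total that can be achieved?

2580

Meeting every minimum uses 30+10+30+30 = 100 L, leaving 110.
Order the generators by kWh per L: Gen-16 18 > Gen-11 10 > Gen-1 8 > Gen-10 4.
Gen-16: +60 to 90 (cap) ; 50 left.
Gen-11 has room for 150 more but only 50 remain, so it gets 60.
Total = 8×30 + 10×60 + 18×90 + 4×30 = 2580.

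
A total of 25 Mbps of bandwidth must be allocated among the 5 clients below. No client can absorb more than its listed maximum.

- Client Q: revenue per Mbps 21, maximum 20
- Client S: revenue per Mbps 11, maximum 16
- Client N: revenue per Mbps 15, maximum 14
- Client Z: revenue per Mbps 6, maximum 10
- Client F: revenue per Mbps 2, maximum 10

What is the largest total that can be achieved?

495

Order the clients by revenue per Mbps: Client Q 21 > Client N 15 > Client S 11 > Client Z 6 > Client F 2.
Client Q takes 20 to reach its cap of 20 → 5 left.
Only 5 left; Client N takes them to reach 5.
Total = 21×20 + 15×5 = 495.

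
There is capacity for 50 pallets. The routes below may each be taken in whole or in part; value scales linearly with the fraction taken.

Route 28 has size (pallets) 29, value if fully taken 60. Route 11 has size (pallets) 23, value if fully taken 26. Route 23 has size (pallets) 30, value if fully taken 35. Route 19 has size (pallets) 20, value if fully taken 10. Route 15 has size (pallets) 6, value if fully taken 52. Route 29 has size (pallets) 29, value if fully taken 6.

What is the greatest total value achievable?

Rank by value-to-size ratio: Route 15 52/6≈8.67, Route 28 60/29≈2.07, Route 23 35/30≈1.17, Route 11 26/23≈1.13, Route 19 10/20≈0.5, Route 29 6/29≈0.207.
Take all of Route 15 (6 pallets, value 52) ; 44 pallets left.
All 29 pallets of Route 28 fit (value 60) ; 15 remain.
15 pallets left: a 15/30 share of Route 23 gives 35×15/30 = 17.5.
Total value = 129.5.

129.5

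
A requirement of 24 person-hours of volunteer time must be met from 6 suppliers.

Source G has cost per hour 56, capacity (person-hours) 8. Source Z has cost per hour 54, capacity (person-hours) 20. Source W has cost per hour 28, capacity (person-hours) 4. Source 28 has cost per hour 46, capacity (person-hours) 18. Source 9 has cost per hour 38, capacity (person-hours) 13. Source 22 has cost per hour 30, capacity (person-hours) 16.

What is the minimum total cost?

744

Use suppliers in increasing cost order.
Source W at 28: take all 4 person-hours → 20 still needed.
Source 22 (30): use full 16 → 4 person-hours to go.
Source 9 at 38: take 4 of its 13 → requirement met.
Source 28, Source Z, Source G: unused.
Cost = 4×28 + 16×30 + 4×38 = 744.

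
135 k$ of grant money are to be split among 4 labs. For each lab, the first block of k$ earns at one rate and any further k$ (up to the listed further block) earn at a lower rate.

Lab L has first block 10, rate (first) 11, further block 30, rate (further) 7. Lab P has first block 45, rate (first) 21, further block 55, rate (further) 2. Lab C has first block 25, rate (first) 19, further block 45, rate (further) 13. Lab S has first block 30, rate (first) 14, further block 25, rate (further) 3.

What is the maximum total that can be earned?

Order all 8 blocks by rate: Lab P/T1 21 > Lab C/T1 19 > Lab S/T1 14 > Lab C/T2 13 > Lab L/T1 11 > Lab L/T2 7 > Lab S/T2 3 > Lab P/T2 2.
Lab P/T1 (21): +45 → 90 left.
Fill Lab C T1 block (25 at 19) → 65 left.
Fill Lab S T1 block (30 at 14) → 35 left.
35 remain; put them into Lab C T2 at 13.
Total = 21×45 + 19×25 + 14×30 + 13×35 = 2295.

2295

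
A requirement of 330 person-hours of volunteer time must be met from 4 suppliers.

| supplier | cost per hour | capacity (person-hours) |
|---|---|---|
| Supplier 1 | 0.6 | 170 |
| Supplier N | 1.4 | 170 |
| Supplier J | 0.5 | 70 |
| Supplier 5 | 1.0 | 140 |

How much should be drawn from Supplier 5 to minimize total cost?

Fill from the cheapest supplier first.
Supplier J (0.5): use full 70 ; 260 person-hours to go.
Supplier 1 at 0.6: take all 170 person-hours ; 90 still needed.
Supplier 5 (1.0): take the remaining 90 ; done.
Supplier N: unused.

90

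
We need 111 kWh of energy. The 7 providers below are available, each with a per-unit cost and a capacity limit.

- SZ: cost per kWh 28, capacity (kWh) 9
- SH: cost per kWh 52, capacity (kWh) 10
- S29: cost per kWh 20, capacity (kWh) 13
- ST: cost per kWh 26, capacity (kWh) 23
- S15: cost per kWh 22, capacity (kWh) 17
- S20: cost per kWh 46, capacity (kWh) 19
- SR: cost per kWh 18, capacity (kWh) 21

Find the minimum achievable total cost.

3204

Fill from the cheapest provider first.
Take 21 from SR at 18 — need 90 more.
Take 13 from S29 at 20 — need 77 more.
S15 at 22: take all 17 kWh — 60 still needed.
Take 23 from ST at 26 — need 37 more.
SZ (28): use full 9 — 28 kWh to go.
S20 (46): use full 19 — 9 kWh to go.
SH at 52: take 9 of its 10 — requirement met.
Cost = 21×18 + 13×20 + 17×22 + 23×26 + 9×28 + 19×46 + 9×52 = 3204.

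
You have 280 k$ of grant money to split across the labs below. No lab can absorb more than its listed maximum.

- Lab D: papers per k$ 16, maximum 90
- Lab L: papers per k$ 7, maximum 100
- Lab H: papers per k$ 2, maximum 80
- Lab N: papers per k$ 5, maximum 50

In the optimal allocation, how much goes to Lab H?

40

Rank by papers per k$: Lab D 16 > Lab L 7 > Lab N 5 > Lab H 2.
Give Lab D 90 to hit its cap of 90 → 190 left.
Lab L takes 100 to reach its cap of 100 → 90 left.
Lab N: +50 to 50 (cap) → 40 left.
Lab H: +40 (room for 80) → 40. Pool exhausted.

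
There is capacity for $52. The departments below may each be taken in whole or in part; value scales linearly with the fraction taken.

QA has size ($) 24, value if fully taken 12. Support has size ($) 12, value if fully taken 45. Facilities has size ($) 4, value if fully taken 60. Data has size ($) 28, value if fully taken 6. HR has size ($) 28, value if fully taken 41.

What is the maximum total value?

Sort by value density: Facilities 60/4≈15, Support 45/12≈3.75, HR 41/28≈1.46, QA 12/24≈0.5, Data 6/28≈0.214.
All 4 $ of Facilities fit (value 60) → 48 remain.
All 12 $ of Support fit (value 45) → 36 remain.
HR: take in full, 28 $ for value 41 → 8 left.
8 $ left: a 8/24 share of QA gives 12×8/24 = 4.
Total value = 150.

150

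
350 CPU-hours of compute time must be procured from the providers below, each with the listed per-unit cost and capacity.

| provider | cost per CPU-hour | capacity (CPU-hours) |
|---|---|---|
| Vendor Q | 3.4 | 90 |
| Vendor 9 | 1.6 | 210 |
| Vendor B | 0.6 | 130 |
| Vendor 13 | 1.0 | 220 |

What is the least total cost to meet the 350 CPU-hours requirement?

Cheapest first:
Vendor B (0.6): use full 130 ; 220 CPU-hours to go.
Vendor 13 at 1.0: take all 220 CPU-hours ; 0 still needed.
Vendor 9, Vendor Q: unused.
Cost = 130×0.6 + 220×1.0 = 298.

298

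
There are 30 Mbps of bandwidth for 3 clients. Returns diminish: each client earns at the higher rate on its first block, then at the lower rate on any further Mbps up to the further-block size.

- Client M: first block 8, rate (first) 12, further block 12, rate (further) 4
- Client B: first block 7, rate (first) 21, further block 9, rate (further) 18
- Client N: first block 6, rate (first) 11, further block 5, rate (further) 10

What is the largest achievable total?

471

Order all 6 blocks by rate: Client B/first 21 > Client B/second 18 > Client M/first 12 > Client N/first 11 > Client N/second 10 > Client M/second 4.
Client B/first (21): +7 ; 23 left.
Fill Client B second block (9 at 18) ; 14 left.
Client M/first (12): +8 ; 6 left.
Client N first at 11: fill all 6 ; 0 left.
Total = 21×7 + 18×9 + 12×8 + 11×6 = 471.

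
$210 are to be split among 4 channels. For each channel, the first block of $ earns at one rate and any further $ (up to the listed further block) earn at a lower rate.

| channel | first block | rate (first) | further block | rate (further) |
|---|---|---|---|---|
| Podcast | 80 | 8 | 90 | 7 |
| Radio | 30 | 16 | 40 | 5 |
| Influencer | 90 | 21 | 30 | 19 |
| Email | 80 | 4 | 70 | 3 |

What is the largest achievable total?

3420

Rank every tier by rate: Influencer/T1 21 > Influencer/T2 19 > Radio/T1 16 > Podcast/T1 8 > Podcast/T2 7 > Radio/T2 5 > Email/T1 4 > Email/T2 3.
Influencer T1 at 21: fill all 90 → 120 left.
Fill Influencer T2 block (30 at 19) → 90 left.
Radio T1 at 16: fill all 30 → 60 left.
Podcast T1 at 8: only 60 left, fill 60.
Total = 21×90 + 19×30 + 16×30 + 8×60 = 3420.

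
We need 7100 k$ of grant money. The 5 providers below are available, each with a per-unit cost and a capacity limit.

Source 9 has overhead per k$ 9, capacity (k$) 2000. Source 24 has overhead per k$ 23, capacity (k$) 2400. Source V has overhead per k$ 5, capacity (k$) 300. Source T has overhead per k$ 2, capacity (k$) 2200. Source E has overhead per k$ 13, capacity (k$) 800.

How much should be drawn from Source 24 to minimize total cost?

Use providers in increasing cost order.
Source T (2): use full 2200 → 4900 k$ to go.
Source V at 5: take all 300 k$ → 4600 still needed.
Source 9 (9): use full 2000 → 2600 k$ to go.
Source E at 13: take all 800 k$ → 1800 still needed.
Source 24 (23): take the remaining 1800 → done.

1800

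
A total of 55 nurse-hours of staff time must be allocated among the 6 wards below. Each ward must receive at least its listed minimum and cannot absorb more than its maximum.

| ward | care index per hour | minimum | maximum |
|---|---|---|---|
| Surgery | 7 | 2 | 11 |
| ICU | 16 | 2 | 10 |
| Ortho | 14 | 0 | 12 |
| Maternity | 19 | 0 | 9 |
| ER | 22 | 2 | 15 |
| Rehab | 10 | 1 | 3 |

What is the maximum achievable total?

901

Meeting every minimum uses 2+2+0+0+2+1 = 7 nurse-hours, leaving 48.
Highest care index per hour first: ER 22 > Maternity 19 > ICU 16 > Ortho 14 > Rehab 10 > Surgery 7.
Give ER 13 more to hit its cap of 15 — 35 left.
Maternity takes 9 more to reach its cap of 9 — 26 left.
ICU takes 8 more to reach its cap of 10 — 18 left.
Give Ortho 12 more to hit its cap of 12 — 6 left.
Give Rehab 2 more to hit its cap of 3 — 4 left.
Only 4 left; Surgery takes them to reach 6.
Total = 7×6 + 16×10 + 14×12 + 19×9 + 22×15 + 10×3 = 901.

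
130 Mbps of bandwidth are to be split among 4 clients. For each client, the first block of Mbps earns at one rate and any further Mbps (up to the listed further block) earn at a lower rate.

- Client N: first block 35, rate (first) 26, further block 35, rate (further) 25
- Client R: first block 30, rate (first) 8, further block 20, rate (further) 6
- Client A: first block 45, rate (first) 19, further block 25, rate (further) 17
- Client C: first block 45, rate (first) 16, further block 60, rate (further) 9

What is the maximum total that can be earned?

Rank every tier by rate: Client N/tier1 26 > Client N/tier2 25 > Client A/tier1 19 > Client A/tier2 17 > Client C/tier1 16 > Client C/tier2 9 > Client R/tier1 8 > Client R/tier2 6.
Client N tier1 at 26: fill all 35 — 95 left.
Fill Client N tier2 block (35 at 25) — 60 left.
Client A/tier1 (19): +45 — 15 left.
Client A tier2 at 17: only 15 left, fill 15.
Total = 26×35 + 25×35 + 19×45 + 17×15 = 2895.

2895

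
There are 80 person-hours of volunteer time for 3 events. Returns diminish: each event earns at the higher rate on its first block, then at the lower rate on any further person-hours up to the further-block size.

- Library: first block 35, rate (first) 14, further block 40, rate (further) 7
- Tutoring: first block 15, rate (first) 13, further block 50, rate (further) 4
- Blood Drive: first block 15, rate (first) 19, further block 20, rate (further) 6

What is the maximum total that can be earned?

Rank every tier by rate: Blood Drive/T1 19 > Library/T1 14 > Tutoring/T1 13 > Library/T2 7 > Blood Drive/T2 6 > Tutoring/T2 4.
Blood Drive/T1 (19): +15 — 65 left.
Library/T1 (14): +35 — 30 left.
Tutoring T1 at 13: fill all 15 — 15 left.
Library T2 at 7: only 15 left, fill 15.
Total = 19×15 + 14×35 + 13×15 + 7×15 = 1075.

1075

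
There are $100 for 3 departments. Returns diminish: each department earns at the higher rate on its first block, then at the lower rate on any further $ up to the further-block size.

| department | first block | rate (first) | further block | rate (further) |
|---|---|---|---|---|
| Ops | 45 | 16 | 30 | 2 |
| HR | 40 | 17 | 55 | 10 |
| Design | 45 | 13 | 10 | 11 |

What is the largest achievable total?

1595

Treat each block as its own option and order by rate: HR/tier1 17 > Ops/tier1 16 > Design/tier1 13 > Design/tier2 11 > HR/tier2 10 > Ops/tier2 2.
HR tier1 at 17: fill all 40 ; 60 left.
Ops tier1 at 16: fill all 45 ; 15 left.
15 remain; put them into Design tier1 at 13.
Total = 17×40 + 16×45 + 13×15 = 1595.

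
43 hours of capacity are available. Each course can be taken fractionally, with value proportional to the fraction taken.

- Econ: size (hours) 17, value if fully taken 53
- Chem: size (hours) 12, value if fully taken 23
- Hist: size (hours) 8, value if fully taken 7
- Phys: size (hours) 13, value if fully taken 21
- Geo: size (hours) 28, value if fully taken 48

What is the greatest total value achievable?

Rank by value-to-size ratio: Econ 53/17≈3.12, Chem 23/12≈1.92, Geo 48/28≈1.71, Phys 21/13≈1.62, Hist 7/8≈0.875.
Econ: take in full, 17 hours for value 53 ; 26 left.
All 12 hours of Chem fit (value 23) ; 14 remain.
Fill the last 14 hours with part of Geo: 14/28 of it earns 24.
Total value = 100.

100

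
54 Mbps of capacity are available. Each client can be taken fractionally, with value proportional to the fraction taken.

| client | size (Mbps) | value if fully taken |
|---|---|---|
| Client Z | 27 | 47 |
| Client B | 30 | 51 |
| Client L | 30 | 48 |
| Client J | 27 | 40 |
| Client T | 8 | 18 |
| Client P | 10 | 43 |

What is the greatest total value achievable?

Sort by value density: Client P 43/10≈4.3, Client T 18/8≈2.25, Client Z 47/27≈1.74, Client B 51/30≈1.7, Client L 48/30≈1.6, Client J 40/27≈1.48.
Client P: take in full, 10 Mbps for value 43 → 44 left.
Client T: take in full, 8 Mbps for value 18 → 36 left.
Take all of Client Z (27 Mbps, value 47) → 9 Mbps left.
9 Mbps left: a 9/30 share of Client B gives 51×9/30 = 15.3.
Total value = 123.3.

123.3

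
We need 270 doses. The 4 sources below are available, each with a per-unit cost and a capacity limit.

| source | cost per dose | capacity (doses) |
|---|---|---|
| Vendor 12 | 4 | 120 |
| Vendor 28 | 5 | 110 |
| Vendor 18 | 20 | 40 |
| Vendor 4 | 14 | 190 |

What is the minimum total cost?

1590

Cheapest first:
Vendor 12 at 4: take all 120 doses → 150 still needed.
Vendor 28 (5): use full 110 → 40 doses to go.
Take 40 from Vendor 4 at 14 to finish.
Vendor 18: unused.
Cost = 120×4 + 110×5 + 40×14 = 1590.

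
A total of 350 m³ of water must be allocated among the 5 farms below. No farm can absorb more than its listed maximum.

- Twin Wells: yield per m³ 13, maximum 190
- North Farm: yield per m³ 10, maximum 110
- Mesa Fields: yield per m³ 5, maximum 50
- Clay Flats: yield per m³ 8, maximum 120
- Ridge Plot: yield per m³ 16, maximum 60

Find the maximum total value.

Highest yield per m³ first: Ridge Plot 16 > Twin Wells 13 > North Farm 10 > Clay Flats 8 > Mesa Fields 5.
Ridge Plot: +60 to 60 (cap) — 290 left.
Give Twin Wells 190 to hit its cap of 190 — 100 left.
North Farm: +100 (room for 110) → 100. Pool exhausted.
Total = 13×190 + 10×100 + 16×60 = 4430.

4430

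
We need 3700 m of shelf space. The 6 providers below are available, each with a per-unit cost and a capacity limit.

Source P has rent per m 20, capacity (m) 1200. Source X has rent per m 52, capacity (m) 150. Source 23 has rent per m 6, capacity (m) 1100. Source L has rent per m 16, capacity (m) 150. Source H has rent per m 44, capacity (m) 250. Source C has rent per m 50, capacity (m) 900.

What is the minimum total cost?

Cheapest first:
Take 1100 from Source 23 at 6 → need 2600 more.
Source L at 16: take all 150 m → 2450 still needed.
Source P (20): use full 1200 → 1250 m to go.
Take 250 from Source H at 44 → need 1000 more.
Take 900 from Source C at 50 → need 100 more.
Source X (52): take the remaining 100 → done.
Cost = 1100×6 + 150×16 + 1200×20 + 250×44 + 900×50 + 100×52 = 94200.

94200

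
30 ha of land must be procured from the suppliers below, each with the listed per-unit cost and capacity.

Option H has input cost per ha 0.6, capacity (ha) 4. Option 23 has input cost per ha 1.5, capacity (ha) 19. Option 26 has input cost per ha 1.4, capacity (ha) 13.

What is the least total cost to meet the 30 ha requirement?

Cheapest first:
Take 4 from Option H at 0.6 ; need 26 more.
Take 13 from Option 26 at 1.4 ; need 13 more.
Take 13 from Option 23 at 1.5 to finish.
Cost = 4×0.6 + 13×1.4 + 13×1.5 = 40.1.

40.1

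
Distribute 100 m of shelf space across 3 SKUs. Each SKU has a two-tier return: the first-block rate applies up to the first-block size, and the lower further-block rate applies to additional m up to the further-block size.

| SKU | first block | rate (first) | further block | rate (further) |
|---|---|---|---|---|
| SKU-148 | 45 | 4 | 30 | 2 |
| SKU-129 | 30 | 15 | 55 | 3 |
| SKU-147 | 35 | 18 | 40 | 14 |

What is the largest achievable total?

Rank every tier by rate: SKU-147/T1 18 > SKU-129/T1 15 > SKU-147/T2 14 > SKU-148/T1 4 > SKU-129/T2 3 > SKU-148/T2 2.
SKU-147/T1 (18): +35 → 65 left.
SKU-129/T1 (15): +30 → 35 left.
35 remain; put them into SKU-147 T2 at 14.
Total = 18×35 + 15×30 + 14×35 = 1570.

1570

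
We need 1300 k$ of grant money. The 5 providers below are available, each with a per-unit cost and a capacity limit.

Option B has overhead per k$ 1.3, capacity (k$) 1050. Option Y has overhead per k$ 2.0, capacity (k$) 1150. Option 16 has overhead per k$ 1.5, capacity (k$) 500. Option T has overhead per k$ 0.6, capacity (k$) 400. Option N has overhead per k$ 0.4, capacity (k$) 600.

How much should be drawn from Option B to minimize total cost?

Cheapest first:
Option N (0.4): use full 600 — 700 k$ to go.
Take 400 from Option T at 0.6 — need 300 more.
Take 300 from Option B at 1.3 to finish.
Option 16, Option Y: unused.

300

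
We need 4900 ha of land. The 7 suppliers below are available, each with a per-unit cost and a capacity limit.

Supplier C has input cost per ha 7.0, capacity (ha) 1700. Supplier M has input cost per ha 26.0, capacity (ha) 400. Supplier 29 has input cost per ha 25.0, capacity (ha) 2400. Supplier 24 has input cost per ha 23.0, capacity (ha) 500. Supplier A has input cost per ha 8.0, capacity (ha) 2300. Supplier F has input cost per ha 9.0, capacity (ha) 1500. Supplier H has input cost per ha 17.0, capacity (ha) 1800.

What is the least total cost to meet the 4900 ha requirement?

38400

Fill from the cheapest supplier first.
Supplier C at 7.0: take all 1700 ha → 3200 still needed.
Supplier A at 8.0: take all 2300 ha → 900 still needed.
Supplier F at 9.0: take 900 of its 1500 → requirement met.
Supplier H, Supplier 24, Supplier 29, Supplier M: unused.
Cost = 1700×7.0 + 2300×8.0 + 900×9.0 = 38400.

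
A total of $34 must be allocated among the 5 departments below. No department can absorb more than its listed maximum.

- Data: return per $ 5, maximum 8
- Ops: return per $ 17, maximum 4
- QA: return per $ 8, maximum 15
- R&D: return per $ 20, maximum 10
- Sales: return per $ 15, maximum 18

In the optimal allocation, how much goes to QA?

Highest return per $ first: R&D 20 > Ops 17 > Sales 15 > QA 8 > Data 5.
R&D takes 10 to reach its cap of 10 — 24 left.
Give Ops 4 to hit its cap of 4 — 20 left.
Sales: +18 to 18 (cap) — 2 left.
Only 2 left; QA takes them to reach 2.

2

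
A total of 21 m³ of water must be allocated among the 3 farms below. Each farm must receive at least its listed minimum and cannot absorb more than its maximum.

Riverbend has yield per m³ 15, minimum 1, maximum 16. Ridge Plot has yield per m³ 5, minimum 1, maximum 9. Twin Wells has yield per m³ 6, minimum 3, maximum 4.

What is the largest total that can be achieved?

269

Meeting every minimum uses 1+1+3 = 5 m³, leaving 16.
Rank by yield per m³: Riverbend 15 > Twin Wells 6 > Ridge Plot 5.
Riverbend: +15 to 16 (cap) ; 1 left.
Twin Wells: +1 to 4 (cap) ; 0 left.
Total = 15×16 + 5×1 + 6×4 = 269.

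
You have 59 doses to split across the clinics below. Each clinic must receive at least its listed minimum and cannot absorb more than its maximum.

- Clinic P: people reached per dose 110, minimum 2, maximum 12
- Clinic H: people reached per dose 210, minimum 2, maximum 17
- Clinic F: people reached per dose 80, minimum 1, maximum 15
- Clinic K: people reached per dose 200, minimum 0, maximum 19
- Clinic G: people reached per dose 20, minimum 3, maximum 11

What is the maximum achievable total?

Meeting every minimum uses 2+2+1+0+3 = 8 doses, leaving 51.
Order the clinics by people reached per dose: Clinic H 210 > Clinic K 200 > Clinic P 110 > Clinic F 80 > Clinic G 20.
Clinic H takes 15 more to reach its cap of 17 — 36 left.
Give Clinic K 19 more to hit its cap of 19 — 17 left.
Give Clinic P 10 more to hit its cap of 12 — 7 left.
Only 7 left; Clinic F takes them to reach 8.
Total = 110×12 + 210×17 + 80×8 + 200×19 + 20×3 = 9390.

9390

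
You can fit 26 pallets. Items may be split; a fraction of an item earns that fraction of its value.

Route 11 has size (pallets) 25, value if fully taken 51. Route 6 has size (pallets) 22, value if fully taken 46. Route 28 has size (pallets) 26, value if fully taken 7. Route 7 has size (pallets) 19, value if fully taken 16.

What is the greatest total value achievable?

Sort by value density: Route 6 46/22≈2.09, Route 11 51/25≈2.04, Route 7 16/19≈0.842, Route 28 7/26≈0.269.
All 22 pallets of Route 6 fit (value 46) — 4 remain.
Fill the last 4 pallets with part of Route 11: 4/25 of it earns 8.16.
Total value = 54.16.

54.16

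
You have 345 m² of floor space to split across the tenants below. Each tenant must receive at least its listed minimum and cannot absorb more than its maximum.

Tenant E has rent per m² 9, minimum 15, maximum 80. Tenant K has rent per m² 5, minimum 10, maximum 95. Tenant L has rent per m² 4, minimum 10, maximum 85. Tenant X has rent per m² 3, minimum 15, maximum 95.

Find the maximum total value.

Meeting every minimum uses 15+10+10+15 = 50 m², leaving 295.
Highest rent per m² first: Tenant E 9 > Tenant K 5 > Tenant L 4 > Tenant X 3.
Tenant E: +65 to 80 (cap) → 230 left.
Tenant K takes 85 more to reach its cap of 95 → 145 left.
Tenant L: +75 to 85 (cap) → 70 left.
Only 70 left; Tenant X takes them to reach 85.
Total = 9×80 + 5×95 + 4×85 + 3×85 = 1790.

1790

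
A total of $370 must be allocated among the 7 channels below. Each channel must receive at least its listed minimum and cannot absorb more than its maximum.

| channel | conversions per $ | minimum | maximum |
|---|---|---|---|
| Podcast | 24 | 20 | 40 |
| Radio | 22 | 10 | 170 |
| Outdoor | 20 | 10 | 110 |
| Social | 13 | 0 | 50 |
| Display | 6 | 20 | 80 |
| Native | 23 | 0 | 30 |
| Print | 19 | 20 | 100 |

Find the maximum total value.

Meeting every minimum uses 20+10+10+0+20+0+20 = 80 $, leaving 290.
Order the channels by conversions per $: Podcast 24 > Native 23 > Radio 22 > Outdoor 20 > Print 19 > Social 13 > Display 6.
Podcast: +20 to 40 (cap) → 270 left.
Native: +30 to 30 (cap) → 240 left.
Radio takes 160 more to reach its cap of 170 → 80 left.
Outdoor has room for 100 more but only 80 remain, so it gets 90.
Total = 24×40 + 22×170 + 20×90 + 6×20 + 23×30 + 19×20 = 7690.

7690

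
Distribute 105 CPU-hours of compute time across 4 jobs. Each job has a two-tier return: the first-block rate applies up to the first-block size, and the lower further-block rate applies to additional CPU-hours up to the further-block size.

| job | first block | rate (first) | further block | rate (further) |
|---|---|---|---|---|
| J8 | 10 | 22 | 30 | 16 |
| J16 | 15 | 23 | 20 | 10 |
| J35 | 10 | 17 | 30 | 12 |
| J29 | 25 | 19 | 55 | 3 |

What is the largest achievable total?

Rank every tier by rate: J16/T1 23 > J8/T1 22 > J29/T1 19 > J35/T1 17 > J8/T2 16 > J35/T2 12 > J16/T2 10 > J29/T2 3.
J16/T1 (23): +15 — 90 left.
J8 T1 at 22: fill all 10 — 80 left.
J29/T1 (19): +25 — 55 left.
J35 T1 at 17: fill all 10 — 45 left.
Fill J8 T2 block (30 at 16) — 15 left.
J35 T2 at 12: only 15 left, fill 15.
Total = 23×15 + 22×10 + 19×25 + 17×10 + 16×30 + 12×15 = 1870.

1870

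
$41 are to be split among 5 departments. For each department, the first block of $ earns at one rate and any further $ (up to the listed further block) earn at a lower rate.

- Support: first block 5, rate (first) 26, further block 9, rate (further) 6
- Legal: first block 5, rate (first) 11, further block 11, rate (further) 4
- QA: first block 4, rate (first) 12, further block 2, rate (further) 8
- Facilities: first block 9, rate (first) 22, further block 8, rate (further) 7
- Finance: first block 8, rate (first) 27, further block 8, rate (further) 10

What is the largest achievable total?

Rank every tier by rate: Finance/first 27 > Support/first 26 > Facilities/first 22 > QA/first 12 > Legal/first 11 > Finance/second 10 > QA/second 8 > Facilities/second 7 > Support/second 6 > Legal/second 4.
Finance first at 27: fill all 8 → 33 left.
Fill Support first block (5 at 26) → 28 left.
Facilities first at 22: fill all 9 → 19 left.
QA/first (12): +4 → 15 left.
Legal/first (11): +5 → 10 left.
Finance second at 10: fill all 8 → 2 left.
Fill QA second block (2 at 8) → 0 left.
Total = 27×8 + 26×5 + 22×9 + 12×4 + 11×5 + 10×8 + 8×2 = 743.

743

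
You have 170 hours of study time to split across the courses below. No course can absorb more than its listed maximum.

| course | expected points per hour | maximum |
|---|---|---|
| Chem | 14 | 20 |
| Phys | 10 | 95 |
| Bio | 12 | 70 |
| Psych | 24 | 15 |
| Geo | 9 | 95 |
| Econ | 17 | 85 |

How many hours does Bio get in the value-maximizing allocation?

50

Highest expected points per hour first: Psych 24 > Econ 17 > Chem 14 > Bio 12 > Phys 10 > Geo 9.
Psych: +15 to 15 (cap) → 155 left.
Econ: +85 to 85 (cap) → 70 left.
Chem takes 20 to reach its cap of 20 → 50 left.
Bio has room for 70 but only 50 remain, so it gets 50.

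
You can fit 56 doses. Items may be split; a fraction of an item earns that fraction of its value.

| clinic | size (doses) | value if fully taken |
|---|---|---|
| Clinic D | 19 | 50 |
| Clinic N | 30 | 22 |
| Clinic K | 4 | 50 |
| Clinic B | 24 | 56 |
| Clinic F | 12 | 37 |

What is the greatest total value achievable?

Rank by value-to-size ratio: Clinic K 50/4≈12.5, Clinic F 37/12≈3.08, Clinic D 50/19≈2.63, Clinic B 56/24≈2.33, Clinic N 22/30≈0.733.
All 4 doses of Clinic K fit (value 50) — 52 remain.
All 12 doses of Clinic F fit (value 37) — 40 remain.
Clinic D: take in full, 19 doses for value 50 — 21 left.
Only 21 doses remain; take 21/24 of Clinic B for value 56×21/24 = 49.
Total value = 186.

186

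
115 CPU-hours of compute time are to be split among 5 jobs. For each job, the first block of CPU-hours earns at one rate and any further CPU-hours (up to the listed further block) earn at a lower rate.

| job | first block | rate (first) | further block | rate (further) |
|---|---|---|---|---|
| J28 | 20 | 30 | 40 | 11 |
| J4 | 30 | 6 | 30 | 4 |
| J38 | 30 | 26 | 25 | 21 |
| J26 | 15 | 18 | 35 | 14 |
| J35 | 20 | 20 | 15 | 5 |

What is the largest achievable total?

2645

Order all 10 blocks by rate: J28/tier1 30 > J38/tier1 26 > J38/tier2 21 > J35/tier1 20 > J26/tier1 18 > J26/tier2 14 > J28/tier2 11 > J4/tier1 6 > J35/tier2 5 > J4/tier2 4.
J28/tier1 (30): +20 ; 95 left.
J38/tier1 (26): +30 ; 65 left.
J38 tier2 at 21: fill all 25 ; 40 left.
J35 tier1 at 20: fill all 20 ; 20 left.
J26/tier1 (18): +15 ; 5 left.
J26/tier2: +5 of 35 at 14; pool empty.
Total = 30×20 + 26×30 + 21×25 + 20×20 + 18×15 + 14×5 = 2645.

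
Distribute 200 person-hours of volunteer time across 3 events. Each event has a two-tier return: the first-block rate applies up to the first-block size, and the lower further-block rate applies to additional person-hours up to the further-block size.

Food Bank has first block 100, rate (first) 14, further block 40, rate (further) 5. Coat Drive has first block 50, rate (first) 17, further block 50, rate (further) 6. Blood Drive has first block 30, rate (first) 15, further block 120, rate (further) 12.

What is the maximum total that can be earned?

2940

Treat each block as its own option and order by rate: Coat Drive/tier1 17 > Blood Drive/tier1 15 > Food Bank/tier1 14 > Blood Drive/tier2 12 > Coat Drive/tier2 6 > Food Bank/tier2 5.
Coat Drive/tier1 (17): +50 → 150 left.
Blood Drive tier1 at 15: fill all 30 → 120 left.
Food Bank/tier1 (14): +100 → 20 left.
Blood Drive tier2 at 12: only 20 left, fill 20.
Total = 17×50 + 15×30 + 14×100 + 12×20 = 2940.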